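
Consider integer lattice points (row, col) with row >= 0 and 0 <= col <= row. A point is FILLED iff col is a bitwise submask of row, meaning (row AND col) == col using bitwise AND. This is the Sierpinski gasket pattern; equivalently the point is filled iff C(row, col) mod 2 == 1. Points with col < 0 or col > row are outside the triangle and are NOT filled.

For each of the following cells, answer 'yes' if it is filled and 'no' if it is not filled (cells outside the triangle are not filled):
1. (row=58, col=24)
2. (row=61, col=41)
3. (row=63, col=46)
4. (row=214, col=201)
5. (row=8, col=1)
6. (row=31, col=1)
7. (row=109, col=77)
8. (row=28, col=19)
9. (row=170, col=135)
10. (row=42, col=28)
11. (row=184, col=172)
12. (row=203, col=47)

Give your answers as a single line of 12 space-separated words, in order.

Answer: yes yes yes no no yes yes no no no no no

Derivation:
(58,24): row=0b111010, col=0b11000, row AND col = 0b11000 = 24; 24 == 24 -> filled
(61,41): row=0b111101, col=0b101001, row AND col = 0b101001 = 41; 41 == 41 -> filled
(63,46): row=0b111111, col=0b101110, row AND col = 0b101110 = 46; 46 == 46 -> filled
(214,201): row=0b11010110, col=0b11001001, row AND col = 0b11000000 = 192; 192 != 201 -> empty
(8,1): row=0b1000, col=0b1, row AND col = 0b0 = 0; 0 != 1 -> empty
(31,1): row=0b11111, col=0b1, row AND col = 0b1 = 1; 1 == 1 -> filled
(109,77): row=0b1101101, col=0b1001101, row AND col = 0b1001101 = 77; 77 == 77 -> filled
(28,19): row=0b11100, col=0b10011, row AND col = 0b10000 = 16; 16 != 19 -> empty
(170,135): row=0b10101010, col=0b10000111, row AND col = 0b10000010 = 130; 130 != 135 -> empty
(42,28): row=0b101010, col=0b11100, row AND col = 0b1000 = 8; 8 != 28 -> empty
(184,172): row=0b10111000, col=0b10101100, row AND col = 0b10101000 = 168; 168 != 172 -> empty
(203,47): row=0b11001011, col=0b101111, row AND col = 0b1011 = 11; 11 != 47 -> empty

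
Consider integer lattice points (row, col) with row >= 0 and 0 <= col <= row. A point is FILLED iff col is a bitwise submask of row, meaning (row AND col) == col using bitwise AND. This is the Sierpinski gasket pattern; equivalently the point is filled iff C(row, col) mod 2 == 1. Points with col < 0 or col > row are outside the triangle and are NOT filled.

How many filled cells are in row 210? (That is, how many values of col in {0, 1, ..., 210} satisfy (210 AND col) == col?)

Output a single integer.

210 in binary = 11010010
popcount(210) = number of 1-bits in 11010010 = 4
A col c satisfies (210 AND c) == c iff every set bit of c is also set in 210; each of the 4 set bits of 210 can independently be on or off in c.
count = 2^4 = 16

Answer: 16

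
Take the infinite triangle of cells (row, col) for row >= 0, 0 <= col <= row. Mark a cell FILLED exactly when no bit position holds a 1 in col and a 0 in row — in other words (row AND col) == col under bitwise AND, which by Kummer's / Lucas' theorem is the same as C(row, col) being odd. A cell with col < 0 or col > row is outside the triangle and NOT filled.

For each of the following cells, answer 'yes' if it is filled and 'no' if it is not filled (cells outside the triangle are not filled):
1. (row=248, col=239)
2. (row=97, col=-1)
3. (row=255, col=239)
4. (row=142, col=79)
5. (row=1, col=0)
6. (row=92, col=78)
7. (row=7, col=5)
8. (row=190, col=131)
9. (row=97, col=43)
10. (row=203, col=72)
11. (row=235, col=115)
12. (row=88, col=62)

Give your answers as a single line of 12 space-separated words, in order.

(248,239): row=0b11111000, col=0b11101111, row AND col = 0b11101000 = 232; 232 != 239 -> empty
(97,-1): col outside [0, 97] -> not filled
(255,239): row=0b11111111, col=0b11101111, row AND col = 0b11101111 = 239; 239 == 239 -> filled
(142,79): row=0b10001110, col=0b1001111, row AND col = 0b1110 = 14; 14 != 79 -> empty
(1,0): row=0b1, col=0b0, row AND col = 0b0 = 0; 0 == 0 -> filled
(92,78): row=0b1011100, col=0b1001110, row AND col = 0b1001100 = 76; 76 != 78 -> empty
(7,5): row=0b111, col=0b101, row AND col = 0b101 = 5; 5 == 5 -> filled
(190,131): row=0b10111110, col=0b10000011, row AND col = 0b10000010 = 130; 130 != 131 -> empty
(97,43): row=0b1100001, col=0b101011, row AND col = 0b100001 = 33; 33 != 43 -> empty
(203,72): row=0b11001011, col=0b1001000, row AND col = 0b1001000 = 72; 72 == 72 -> filled
(235,115): row=0b11101011, col=0b1110011, row AND col = 0b1100011 = 99; 99 != 115 -> empty
(88,62): row=0b1011000, col=0b111110, row AND col = 0b11000 = 24; 24 != 62 -> empty

Answer: no no yes no yes no yes no no yes no no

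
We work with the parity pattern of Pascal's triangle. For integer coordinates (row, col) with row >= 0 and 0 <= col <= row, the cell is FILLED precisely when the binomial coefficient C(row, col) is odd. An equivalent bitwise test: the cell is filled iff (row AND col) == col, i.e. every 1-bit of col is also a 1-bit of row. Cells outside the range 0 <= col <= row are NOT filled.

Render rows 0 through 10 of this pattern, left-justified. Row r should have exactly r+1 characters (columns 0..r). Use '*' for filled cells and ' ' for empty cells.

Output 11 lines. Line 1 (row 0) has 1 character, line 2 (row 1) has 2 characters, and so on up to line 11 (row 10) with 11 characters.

Answer: *
**
* *
****
*   *
**  **
* * * *
********
*       *
**      **
* *     * *

Derivation:
r0=0: *
r1=1: **
r2=10: * *
r3=11: ****
r4=100: *   *
r5=101: **  **
r6=110: * * * *
r7=111: ********
r8=1000: *       *
r9=1001: **      **
r10=1010: * *     * *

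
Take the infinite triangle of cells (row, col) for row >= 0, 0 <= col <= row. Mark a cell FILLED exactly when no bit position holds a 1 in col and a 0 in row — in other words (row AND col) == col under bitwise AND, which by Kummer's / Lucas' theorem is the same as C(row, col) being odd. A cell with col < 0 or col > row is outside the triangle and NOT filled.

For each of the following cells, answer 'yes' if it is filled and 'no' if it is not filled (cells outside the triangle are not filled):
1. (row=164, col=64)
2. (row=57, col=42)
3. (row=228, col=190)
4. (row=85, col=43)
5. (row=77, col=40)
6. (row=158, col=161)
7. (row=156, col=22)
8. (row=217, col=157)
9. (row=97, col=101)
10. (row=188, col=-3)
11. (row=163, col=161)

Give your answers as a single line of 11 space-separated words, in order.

(164,64): row=0b10100100, col=0b1000000, row AND col = 0b0 = 0; 0 != 64 -> empty
(57,42): row=0b111001, col=0b101010, row AND col = 0b101000 = 40; 40 != 42 -> empty
(228,190): row=0b11100100, col=0b10111110, row AND col = 0b10100100 = 164; 164 != 190 -> empty
(85,43): row=0b1010101, col=0b101011, row AND col = 0b1 = 1; 1 != 43 -> empty
(77,40): row=0b1001101, col=0b101000, row AND col = 0b1000 = 8; 8 != 40 -> empty
(158,161): col outside [0, 158] -> not filled
(156,22): row=0b10011100, col=0b10110, row AND col = 0b10100 = 20; 20 != 22 -> empty
(217,157): row=0b11011001, col=0b10011101, row AND col = 0b10011001 = 153; 153 != 157 -> empty
(97,101): col outside [0, 97] -> not filled
(188,-3): col outside [0, 188] -> not filled
(163,161): row=0b10100011, col=0b10100001, row AND col = 0b10100001 = 161; 161 == 161 -> filled

Answer: no no no no no no no no no no yes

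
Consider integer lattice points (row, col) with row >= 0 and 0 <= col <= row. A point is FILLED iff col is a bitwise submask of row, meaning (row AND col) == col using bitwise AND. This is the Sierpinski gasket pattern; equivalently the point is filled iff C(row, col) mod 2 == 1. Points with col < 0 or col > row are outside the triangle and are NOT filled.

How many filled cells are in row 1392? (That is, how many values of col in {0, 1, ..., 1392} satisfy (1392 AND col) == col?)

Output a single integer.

1392 in binary = 10101110000
popcount(1392) = number of 1-bits in 10101110000 = 5
A col c satisfies (1392 AND c) == c iff every set bit of c is also set in 1392; each of the 5 set bits of 1392 can independently be on or off in c.
count = 2^5 = 32

Answer: 32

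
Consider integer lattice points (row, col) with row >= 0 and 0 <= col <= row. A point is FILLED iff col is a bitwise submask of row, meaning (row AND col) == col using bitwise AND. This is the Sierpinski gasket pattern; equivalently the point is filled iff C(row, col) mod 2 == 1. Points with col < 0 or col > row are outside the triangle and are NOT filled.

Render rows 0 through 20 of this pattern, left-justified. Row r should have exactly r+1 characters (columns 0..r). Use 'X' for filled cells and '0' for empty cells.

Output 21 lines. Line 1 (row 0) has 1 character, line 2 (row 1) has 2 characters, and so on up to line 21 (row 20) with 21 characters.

Answer: X
XX
X0X
XXXX
X000X
XX00XX
X0X0X0X
XXXXXXXX
X0000000X
XX000000XX
X0X00000X0X
XXXX0000XXXX
X000X000X000X
XX00XX00XX00XX
X0X0X0X0X0X0X0X
XXXXXXXXXXXXXXXX
X000000000000000X
XX00000000000000XX
X0X0000000000000X0X
XXXX000000000000XXXX
X000X00000000000X000X

Derivation:
r0=0: X
r1=1: XX
r2=10: X0X
r3=11: XXXX
r4=100: X000X
r5=101: XX00XX
r6=110: X0X0X0X
r7=111: XXXXXXXX
r8=1000: X0000000X
r9=1001: XX000000XX
r10=1010: X0X00000X0X
r11=1011: XXXX0000XXXX
r12=1100: X000X000X000X
r13=1101: XX00XX00XX00XX
r14=1110: X0X0X0X0X0X0X0X
r15=1111: XXXXXXXXXXXXXXXX
r16=10000: X000000000000000X
r17=10001: XX00000000000000XX
r18=10010: X0X0000000000000X0X
r19=10011: XXXX000000000000XXXX
r20=10100: X000X00000000000X000X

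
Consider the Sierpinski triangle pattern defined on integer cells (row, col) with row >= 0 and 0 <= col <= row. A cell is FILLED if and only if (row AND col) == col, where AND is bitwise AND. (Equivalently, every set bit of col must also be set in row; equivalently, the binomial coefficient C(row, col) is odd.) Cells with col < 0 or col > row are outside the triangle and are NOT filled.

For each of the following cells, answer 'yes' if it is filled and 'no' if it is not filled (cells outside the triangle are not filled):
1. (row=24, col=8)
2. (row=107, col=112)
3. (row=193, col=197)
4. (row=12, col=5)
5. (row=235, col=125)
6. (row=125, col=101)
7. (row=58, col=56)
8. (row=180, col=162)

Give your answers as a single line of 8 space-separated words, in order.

Answer: yes no no no no yes yes no

Derivation:
(24,8): row=0b11000, col=0b1000, row AND col = 0b1000 = 8; 8 == 8 -> filled
(107,112): col outside [0, 107] -> not filled
(193,197): col outside [0, 193] -> not filled
(12,5): row=0b1100, col=0b101, row AND col = 0b100 = 4; 4 != 5 -> empty
(235,125): row=0b11101011, col=0b1111101, row AND col = 0b1101001 = 105; 105 != 125 -> empty
(125,101): row=0b1111101, col=0b1100101, row AND col = 0b1100101 = 101; 101 == 101 -> filled
(58,56): row=0b111010, col=0b111000, row AND col = 0b111000 = 56; 56 == 56 -> filled
(180,162): row=0b10110100, col=0b10100010, row AND col = 0b10100000 = 160; 160 != 162 -> empty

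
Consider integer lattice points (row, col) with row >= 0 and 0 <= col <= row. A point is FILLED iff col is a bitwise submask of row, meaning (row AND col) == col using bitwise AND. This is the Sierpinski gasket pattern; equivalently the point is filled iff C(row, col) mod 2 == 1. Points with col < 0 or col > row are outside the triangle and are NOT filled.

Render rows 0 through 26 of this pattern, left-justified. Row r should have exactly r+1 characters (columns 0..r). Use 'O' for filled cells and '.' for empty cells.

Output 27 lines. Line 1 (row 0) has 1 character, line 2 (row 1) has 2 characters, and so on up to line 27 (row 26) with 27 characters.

Answer: O
OO
O.O
OOOO
O...O
OO..OO
O.O.O.O
OOOOOOOO
O.......O
OO......OO
O.O.....O.O
OOOO....OOOO
O...O...O...O
OO..OO..OO..OO
O.O.O.O.O.O.O.O
OOOOOOOOOOOOOOOO
O...............O
OO..............OO
O.O.............O.O
OOOO............OOOO
O...O...........O...O
OO..OO..........OO..OO
O.O.O.O.........O.O.O.O
OOOOOOOO........OOOOOOOO
O.......O.......O.......O
OO......OO......OO......OO
O.O.....O.O.....O.O.....O.O

Derivation:
r0=0: O
r1=1: OO
r2=10: O.O
r3=11: OOOO
r4=100: O...O
r5=101: OO..OO
r6=110: O.O.O.O
r7=111: OOOOOOOO
r8=1000: O.......O
r9=1001: OO......OO
r10=1010: O.O.....O.O
r11=1011: OOOO....OOOO
r12=1100: O...O...O...O
r13=1101: OO..OO..OO..OO
r14=1110: O.O.O.O.O.O.O.O
r15=1111: OOOOOOOOOOOOOOOO
r16=10000: O...............O
r17=10001: OO..............OO
r18=10010: O.O.............O.O
r19=10011: OOOO............OOOO
r20=10100: O...O...........O...O
r21=10101: OO..OO..........OO..OO
r22=10110: O.O.O.O.........O.O.O.O
r23=10111: OOOOOOOO........OOOOOOOO
r24=11000: O.......O.......O.......O
r25=11001: OO......OO......OO......OO
r26=11010: O.O.....O.O.....O.O.....O.O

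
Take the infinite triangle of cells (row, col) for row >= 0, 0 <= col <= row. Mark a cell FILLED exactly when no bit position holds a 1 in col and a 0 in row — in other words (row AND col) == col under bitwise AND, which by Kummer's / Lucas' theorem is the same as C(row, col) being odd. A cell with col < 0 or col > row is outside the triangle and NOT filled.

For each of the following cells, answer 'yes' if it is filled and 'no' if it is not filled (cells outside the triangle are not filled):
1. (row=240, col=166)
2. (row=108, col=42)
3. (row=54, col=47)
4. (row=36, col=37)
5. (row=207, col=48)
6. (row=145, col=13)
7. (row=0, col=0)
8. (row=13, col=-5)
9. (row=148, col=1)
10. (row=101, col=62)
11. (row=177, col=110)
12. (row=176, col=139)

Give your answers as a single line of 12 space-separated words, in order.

Answer: no no no no no no yes no no no no no

Derivation:
(240,166): row=0b11110000, col=0b10100110, row AND col = 0b10100000 = 160; 160 != 166 -> empty
(108,42): row=0b1101100, col=0b101010, row AND col = 0b101000 = 40; 40 != 42 -> empty
(54,47): row=0b110110, col=0b101111, row AND col = 0b100110 = 38; 38 != 47 -> empty
(36,37): col outside [0, 36] -> not filled
(207,48): row=0b11001111, col=0b110000, row AND col = 0b0 = 0; 0 != 48 -> empty
(145,13): row=0b10010001, col=0b1101, row AND col = 0b1 = 1; 1 != 13 -> empty
(0,0): row=0b0, col=0b0, row AND col = 0b0 = 0; 0 == 0 -> filled
(13,-5): col outside [0, 13] -> not filled
(148,1): row=0b10010100, col=0b1, row AND col = 0b0 = 0; 0 != 1 -> empty
(101,62): row=0b1100101, col=0b111110, row AND col = 0b100100 = 36; 36 != 62 -> empty
(177,110): row=0b10110001, col=0b1101110, row AND col = 0b100000 = 32; 32 != 110 -> empty
(176,139): row=0b10110000, col=0b10001011, row AND col = 0b10000000 = 128; 128 != 139 -> empty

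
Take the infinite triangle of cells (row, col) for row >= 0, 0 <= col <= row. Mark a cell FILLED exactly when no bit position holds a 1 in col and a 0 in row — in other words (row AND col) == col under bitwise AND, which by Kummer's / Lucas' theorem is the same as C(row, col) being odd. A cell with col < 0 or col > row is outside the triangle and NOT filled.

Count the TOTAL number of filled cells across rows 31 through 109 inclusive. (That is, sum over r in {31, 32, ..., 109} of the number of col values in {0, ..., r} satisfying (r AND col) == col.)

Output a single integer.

Answer: 1232

Derivation:
r31=11111 pc5: +32 =32
r32=100000 pc1: +2 =34
r33=100001 pc2: +4 =38
r34=100010 pc2: +4 =42
r35=100011 pc3: +8 =50
r36=100100 pc2: +4 =54
r37=100101 pc3: +8 =62
r38=100110 pc3: +8 =70
r39=100111 pc4: +16 =86
r40=101000 pc2: +4 =90
r41=101001 pc3: +8 =98
r42=101010 pc3: +8 =106
r43=101011 pc4: +16 =122
r44=101100 pc3: +8 =130
r45=101101 pc4: +16 =146
r46=101110 pc4: +16 =162
r47=101111 pc5: +32 =194
r48=110000 pc2: +4 =198
r49=110001 pc3: +8 =206
r50=110010 pc3: +8 =214
r51=110011 pc4: +16 =230
r52=110100 pc3: +8 =238
r53=110101 pc4: +16 =254
r54=110110 pc4: +16 =270
r55=110111 pc5: +32 =302
r56=111000 pc3: +8 =310
r57=111001 pc4: +16 =326
r58=111010 pc4: +16 =342
r59=111011 pc5: +32 =374
r60=111100 pc4: +16 =390
r61=111101 pc5: +32 =422
r62=111110 pc5: +32 =454
r63=111111 pc6: +64 =518
r64=1000000 pc1: +2 =520
r65=1000001 pc2: +4 =524
r66=1000010 pc2: +4 =528
r67=1000011 pc3: +8 =536
r68=1000100 pc2: +4 =540
r69=1000101 pc3: +8 =548
r70=1000110 pc3: +8 =556
r71=1000111 pc4: +16 =572
r72=1001000 pc2: +4 =576
r73=1001001 pc3: +8 =584
r74=1001010 pc3: +8 =592
r75=1001011 pc4: +16 =608
r76=1001100 pc3: +8 =616
r77=1001101 pc4: +16 =632
r78=1001110 pc4: +16 =648
r79=1001111 pc5: +32 =680
r80=1010000 pc2: +4 =684
r81=1010001 pc3: +8 =692
r82=1010010 pc3: +8 =700
r83=1010011 pc4: +16 =716
r84=1010100 pc3: +8 =724
r85=1010101 pc4: +16 =740
r86=1010110 pc4: +16 =756
r87=1010111 pc5: +32 =788
r88=1011000 pc3: +8 =796
r89=1011001 pc4: +16 =812
r90=1011010 pc4: +16 =828
r91=1011011 pc5: +32 =860
r92=1011100 pc4: +16 =876
r93=1011101 pc5: +32 =908
r94=1011110 pc5: +32 =940
r95=1011111 pc6: +64 =1004
r96=1100000 pc2: +4 =1008
r97=1100001 pc3: +8 =1016
r98=1100010 pc3: +8 =1024
r99=1100011 pc4: +16 =1040
r100=1100100 pc3: +8 =1048
r101=1100101 pc4: +16 =1064
r102=1100110 pc4: +16 =1080
r103=1100111 pc5: +32 =1112
r104=1101000 pc3: +8 =1120
r105=1101001 pc4: +16 =1136
r106=1101010 pc4: +16 =1152
r107=1101011 pc5: +32 =1184
r108=1101100 pc4: +16 =1200
r109=1101101 pc5: +32 =1232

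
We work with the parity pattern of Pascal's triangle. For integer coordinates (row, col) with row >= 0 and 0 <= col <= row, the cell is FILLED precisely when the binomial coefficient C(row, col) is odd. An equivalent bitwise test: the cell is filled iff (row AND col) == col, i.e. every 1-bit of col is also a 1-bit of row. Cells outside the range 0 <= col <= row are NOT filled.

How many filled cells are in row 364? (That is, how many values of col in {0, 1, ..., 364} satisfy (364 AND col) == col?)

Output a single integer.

Answer: 32

Derivation:
364 in binary = 101101100
popcount(364) = number of 1-bits in 101101100 = 5
A col c satisfies (364 AND c) == c iff every set bit of c is also set in 364; each of the 5 set bits of 364 can independently be on or off in c.
count = 2^5 = 32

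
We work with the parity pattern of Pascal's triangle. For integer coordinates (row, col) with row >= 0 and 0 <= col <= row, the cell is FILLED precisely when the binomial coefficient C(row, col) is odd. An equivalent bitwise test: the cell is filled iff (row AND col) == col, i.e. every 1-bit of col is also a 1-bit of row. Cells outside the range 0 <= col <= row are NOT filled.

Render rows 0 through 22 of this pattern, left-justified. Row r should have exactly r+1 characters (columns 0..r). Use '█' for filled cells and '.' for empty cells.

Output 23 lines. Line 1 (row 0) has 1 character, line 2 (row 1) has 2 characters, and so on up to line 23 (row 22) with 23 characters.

r0=0: █
r1=1: ██
r2=10: █.█
r3=11: ████
r4=100: █...█
r5=101: ██..██
r6=110: █.█.█.█
r7=111: ████████
r8=1000: █.......█
r9=1001: ██......██
r10=1010: █.█.....█.█
r11=1011: ████....████
r12=1100: █...█...█...█
r13=1101: ██..██..██..██
r14=1110: █.█.█.█.█.█.█.█
r15=1111: ████████████████
r16=10000: █...............█
r17=10001: ██..............██
r18=10010: █.█.............█.█
r19=10011: ████............████
r20=10100: █...█...........█...█
r21=10101: ██..██..........██..██
r22=10110: █.█.█.█.........█.█.█.█

Answer: █
██
█.█
████
█...█
██..██
█.█.█.█
████████
█.......█
██......██
█.█.....█.█
████....████
█...█...█...█
██..██..██..██
█.█.█.█.█.█.█.█
████████████████
█...............█
██..............██
█.█.............█.█
████............████
█...█...........█...█
██..██..........██..██
█.█.█.█.........█.█.█.█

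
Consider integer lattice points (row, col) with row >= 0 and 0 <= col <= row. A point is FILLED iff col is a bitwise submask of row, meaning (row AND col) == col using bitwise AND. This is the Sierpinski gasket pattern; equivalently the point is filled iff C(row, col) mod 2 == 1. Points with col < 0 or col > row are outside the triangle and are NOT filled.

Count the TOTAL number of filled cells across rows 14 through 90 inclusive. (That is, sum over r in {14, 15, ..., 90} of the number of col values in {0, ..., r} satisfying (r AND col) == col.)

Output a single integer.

r14=1110 pc3: +8 =8
r15=1111 pc4: +16 =24
r16=10000 pc1: +2 =26
r17=10001 pc2: +4 =30
r18=10010 pc2: +4 =34
r19=10011 pc3: +8 =42
r20=10100 pc2: +4 =46
r21=10101 pc3: +8 =54
r22=10110 pc3: +8 =62
r23=10111 pc4: +16 =78
r24=11000 pc2: +4 =82
r25=11001 pc3: +8 =90
r26=11010 pc3: +8 =98
r27=11011 pc4: +16 =114
r28=11100 pc3: +8 =122
r29=11101 pc4: +16 =138
r30=11110 pc4: +16 =154
r31=11111 pc5: +32 =186
r32=100000 pc1: +2 =188
r33=100001 pc2: +4 =192
r34=100010 pc2: +4 =196
r35=100011 pc3: +8 =204
r36=100100 pc2: +4 =208
r37=100101 pc3: +8 =216
r38=100110 pc3: +8 =224
r39=100111 pc4: +16 =240
r40=101000 pc2: +4 =244
r41=101001 pc3: +8 =252
r42=101010 pc3: +8 =260
r43=101011 pc4: +16 =276
r44=101100 pc3: +8 =284
r45=101101 pc4: +16 =300
r46=101110 pc4: +16 =316
r47=101111 pc5: +32 =348
r48=110000 pc2: +4 =352
r49=110001 pc3: +8 =360
r50=110010 pc3: +8 =368
r51=110011 pc4: +16 =384
r52=110100 pc3: +8 =392
r53=110101 pc4: +16 =408
r54=110110 pc4: +16 =424
r55=110111 pc5: +32 =456
r56=111000 pc3: +8 =464
r57=111001 pc4: +16 =480
r58=111010 pc4: +16 =496
r59=111011 pc5: +32 =528
r60=111100 pc4: +16 =544
r61=111101 pc5: +32 =576
r62=111110 pc5: +32 =608
r63=111111 pc6: +64 =672
r64=1000000 pc1: +2 =674
r65=1000001 pc2: +4 =678
r66=1000010 pc2: +4 =682
r67=1000011 pc3: +8 =690
r68=1000100 pc2: +4 =694
r69=1000101 pc3: +8 =702
r70=1000110 pc3: +8 =710
r71=1000111 pc4: +16 =726
r72=1001000 pc2: +4 =730
r73=1001001 pc3: +8 =738
r74=1001010 pc3: +8 =746
r75=1001011 pc4: +16 =762
r76=1001100 pc3: +8 =770
r77=1001101 pc4: +16 =786
r78=1001110 pc4: +16 =802
r79=1001111 pc5: +32 =834
r80=1010000 pc2: +4 =838
r81=1010001 pc3: +8 =846
r82=1010010 pc3: +8 =854
r83=1010011 pc4: +16 =870
r84=1010100 pc3: +8 =878
r85=1010101 pc4: +16 =894
r86=1010110 pc4: +16 =910
r87=1010111 pc5: +32 =942
r88=1011000 pc3: +8 =950
r89=1011001 pc4: +16 =966
r90=1011010 pc4: +16 =982

Answer: 982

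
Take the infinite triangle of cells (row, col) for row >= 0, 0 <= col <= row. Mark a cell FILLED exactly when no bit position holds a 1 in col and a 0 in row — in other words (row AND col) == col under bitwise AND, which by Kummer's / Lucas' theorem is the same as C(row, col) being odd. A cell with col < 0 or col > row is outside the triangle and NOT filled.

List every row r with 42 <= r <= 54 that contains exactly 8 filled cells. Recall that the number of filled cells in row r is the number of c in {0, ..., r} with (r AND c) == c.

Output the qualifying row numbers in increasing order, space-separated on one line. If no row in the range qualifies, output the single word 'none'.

Row r has 2^popcount(r) filled cells, so we need popcount(r) = log2(8) = 3.
Scan r = 42..54 and keep those with exactly 3 one-bits:
r=42=101010 popcount=3 -> KEEP
r=43=101011 popcount=4 -> skip
r=44=101100 popcount=3 -> KEEP
r=45=101101 popcount=4 -> skip
r=46=101110 popcount=4 -> skip
r=47=101111 popcount=5 -> skip
r=48=110000 popcount=2 -> skip
r=49=110001 popcount=3 -> KEEP
r=50=110010 popcount=3 -> KEEP
r=51=110011 popcount=4 -> skip
r=52=110100 popcount=3 -> KEEP
r=53=110101 popcount=4 -> skip
r=54=110110 popcount=4 -> skip
Kept rows: 42 44 49 50 52

Answer: 42 44 49 50 52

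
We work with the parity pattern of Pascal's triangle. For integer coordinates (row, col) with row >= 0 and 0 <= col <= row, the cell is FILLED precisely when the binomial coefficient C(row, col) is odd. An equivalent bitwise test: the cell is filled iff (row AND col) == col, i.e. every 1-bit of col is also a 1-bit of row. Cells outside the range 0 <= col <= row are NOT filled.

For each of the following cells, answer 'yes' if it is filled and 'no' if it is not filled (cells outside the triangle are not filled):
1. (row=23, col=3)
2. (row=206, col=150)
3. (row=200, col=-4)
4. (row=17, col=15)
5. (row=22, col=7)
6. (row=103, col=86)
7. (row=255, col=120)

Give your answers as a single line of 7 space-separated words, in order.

Answer: yes no no no no no yes

Derivation:
(23,3): row=0b10111, col=0b11, row AND col = 0b11 = 3; 3 == 3 -> filled
(206,150): row=0b11001110, col=0b10010110, row AND col = 0b10000110 = 134; 134 != 150 -> empty
(200,-4): col outside [0, 200] -> not filled
(17,15): row=0b10001, col=0b1111, row AND col = 0b1 = 1; 1 != 15 -> empty
(22,7): row=0b10110, col=0b111, row AND col = 0b110 = 6; 6 != 7 -> empty
(103,86): row=0b1100111, col=0b1010110, row AND col = 0b1000110 = 70; 70 != 86 -> empty
(255,120): row=0b11111111, col=0b1111000, row AND col = 0b1111000 = 120; 120 == 120 -> filled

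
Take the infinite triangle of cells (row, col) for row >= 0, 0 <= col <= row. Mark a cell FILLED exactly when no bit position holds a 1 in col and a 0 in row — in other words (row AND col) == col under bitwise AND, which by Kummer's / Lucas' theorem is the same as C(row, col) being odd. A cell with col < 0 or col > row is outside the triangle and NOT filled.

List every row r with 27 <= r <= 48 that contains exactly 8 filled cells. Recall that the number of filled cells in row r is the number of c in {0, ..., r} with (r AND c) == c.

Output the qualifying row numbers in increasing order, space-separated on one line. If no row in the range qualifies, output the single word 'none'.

Row r has 2^popcount(r) filled cells, so we need popcount(r) = log2(8) = 3.
Scan r = 27..48 and keep those with exactly 3 one-bits:
r=27=11011 popcount=4 -> skip
r=28=11100 popcount=3 -> KEEP
r=29=11101 popcount=4 -> skip
r=30=11110 popcount=4 -> skip
r=31=11111 popcount=5 -> skip
r=32=100000 popcount=1 -> skip
r=33=100001 popcount=2 -> skip
r=34=100010 popcount=2 -> skip
r=35=100011 popcount=3 -> KEEP
r=36=100100 popcount=2 -> skip
r=37=100101 popcount=3 -> KEEP
r=38=100110 popcount=3 -> KEEP
r=39=100111 popcount=4 -> skip
r=40=101000 popcount=2 -> skip
r=41=101001 popcount=3 -> KEEP
r=42=101010 popcount=3 -> KEEP
r=43=101011 popcount=4 -> skip
r=44=101100 popcount=3 -> KEEP
r=45=101101 popcount=4 -> skip
r=46=101110 popcount=4 -> skip
r=47=101111 popcount=5 -> skip
r=48=110000 popcount=2 -> skip
Kept rows: 28 35 37 38 41 42 44

Answer: 28 35 37 38 41 42 44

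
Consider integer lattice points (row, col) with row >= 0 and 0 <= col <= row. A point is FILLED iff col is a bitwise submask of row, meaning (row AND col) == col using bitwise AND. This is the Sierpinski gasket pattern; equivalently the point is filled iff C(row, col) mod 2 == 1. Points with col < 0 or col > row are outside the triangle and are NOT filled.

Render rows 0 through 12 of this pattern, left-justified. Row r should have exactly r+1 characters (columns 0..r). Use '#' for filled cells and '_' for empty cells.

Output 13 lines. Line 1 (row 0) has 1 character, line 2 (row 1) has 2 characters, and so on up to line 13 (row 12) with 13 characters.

Answer: #
##
#_#
####
#___#
##__##
#_#_#_#
########
#_______#
##______##
#_#_____#_#
####____####
#___#___#___#

Derivation:
r0=0: #
r1=1: ##
r2=10: #_#
r3=11: ####
r4=100: #___#
r5=101: ##__##
r6=110: #_#_#_#
r7=111: ########
r8=1000: #_______#
r9=1001: ##______##
r10=1010: #_#_____#_#
r11=1011: ####____####
r12=1100: #___#___#___#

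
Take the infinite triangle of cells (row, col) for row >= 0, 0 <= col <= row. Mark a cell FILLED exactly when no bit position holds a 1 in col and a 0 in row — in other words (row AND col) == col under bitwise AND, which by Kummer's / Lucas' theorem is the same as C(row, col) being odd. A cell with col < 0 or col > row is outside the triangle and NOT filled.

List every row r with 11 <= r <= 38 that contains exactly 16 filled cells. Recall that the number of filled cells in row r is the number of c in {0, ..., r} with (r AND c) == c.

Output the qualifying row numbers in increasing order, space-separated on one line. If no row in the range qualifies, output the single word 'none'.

Row r has 2^popcount(r) filled cells, so we need popcount(r) = log2(16) = 4.
Scan r = 11..38 and keep those with exactly 4 one-bits:
r=11=1011 popcount=3 -> skip
r=12=1100 popcount=2 -> skip
r=13=1101 popcount=3 -> skip
r=14=1110 popcount=3 -> skip
r=15=1111 popcount=4 -> KEEP
r=16=10000 popcount=1 -> skip
r=17=10001 popcount=2 -> skip
r=18=10010 popcount=2 -> skip
r=19=10011 popcount=3 -> skip
r=20=10100 popcount=2 -> skip
r=21=10101 popcount=3 -> skip
r=22=10110 popcount=3 -> skip
r=23=10111 popcount=4 -> KEEP
r=24=11000 popcount=2 -> skip
r=25=11001 popcount=3 -> skip
r=26=11010 popcount=3 -> skip
r=27=11011 popcount=4 -> KEEP
r=28=11100 popcount=3 -> skip
r=29=11101 popcount=4 -> KEEP
r=30=11110 popcount=4 -> KEEP
r=31=11111 popcount=5 -> skip
r=32=100000 popcount=1 -> skip
r=33=100001 popcount=2 -> skip
r=34=100010 popcount=2 -> skip
r=35=100011 popcount=3 -> skip
r=36=100100 popcount=2 -> skip
r=37=100101 popcount=3 -> skip
r=38=100110 popcount=3 -> skip
Kept rows: 15 23 27 29 30

Answer: 15 23 27 29 30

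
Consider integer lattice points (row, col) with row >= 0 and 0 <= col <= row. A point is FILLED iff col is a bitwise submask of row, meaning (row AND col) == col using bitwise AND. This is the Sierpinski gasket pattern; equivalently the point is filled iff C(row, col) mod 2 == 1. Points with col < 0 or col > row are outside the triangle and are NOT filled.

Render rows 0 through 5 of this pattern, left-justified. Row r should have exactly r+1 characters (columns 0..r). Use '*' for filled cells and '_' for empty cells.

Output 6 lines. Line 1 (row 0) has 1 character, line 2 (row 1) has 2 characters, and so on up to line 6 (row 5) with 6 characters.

r0=0: *
r1=1: **
r2=10: *_*
r3=11: ****
r4=100: *___*
r5=101: **__**

Answer: *
**
*_*
****
*___*
**__**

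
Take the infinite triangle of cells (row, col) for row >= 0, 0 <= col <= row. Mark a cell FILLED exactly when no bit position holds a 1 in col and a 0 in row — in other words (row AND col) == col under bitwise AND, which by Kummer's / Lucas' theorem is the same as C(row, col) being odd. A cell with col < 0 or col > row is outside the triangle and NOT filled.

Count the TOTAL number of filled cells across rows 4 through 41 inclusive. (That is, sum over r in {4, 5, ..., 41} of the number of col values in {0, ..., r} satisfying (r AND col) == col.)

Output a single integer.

r4=100 pc1: +2 =2
r5=101 pc2: +4 =6
r6=110 pc2: +4 =10
r7=111 pc3: +8 =18
r8=1000 pc1: +2 =20
r9=1001 pc2: +4 =24
r10=1010 pc2: +4 =28
r11=1011 pc3: +8 =36
r12=1100 pc2: +4 =40
r13=1101 pc3: +8 =48
r14=1110 pc3: +8 =56
r15=1111 pc4: +16 =72
r16=10000 pc1: +2 =74
r17=10001 pc2: +4 =78
r18=10010 pc2: +4 =82
r19=10011 pc3: +8 =90
r20=10100 pc2: +4 =94
r21=10101 pc3: +8 =102
r22=10110 pc3: +8 =110
r23=10111 pc4: +16 =126
r24=11000 pc2: +4 =130
r25=11001 pc3: +8 =138
r26=11010 pc3: +8 =146
r27=11011 pc4: +16 =162
r28=11100 pc3: +8 =170
r29=11101 pc4: +16 =186
r30=11110 pc4: +16 =202
r31=11111 pc5: +32 =234
r32=100000 pc1: +2 =236
r33=100001 pc2: +4 =240
r34=100010 pc2: +4 =244
r35=100011 pc3: +8 =252
r36=100100 pc2: +4 =256
r37=100101 pc3: +8 =264
r38=100110 pc3: +8 =272
r39=100111 pc4: +16 =288
r40=101000 pc2: +4 =292
r41=101001 pc3: +8 =300

Answer: 300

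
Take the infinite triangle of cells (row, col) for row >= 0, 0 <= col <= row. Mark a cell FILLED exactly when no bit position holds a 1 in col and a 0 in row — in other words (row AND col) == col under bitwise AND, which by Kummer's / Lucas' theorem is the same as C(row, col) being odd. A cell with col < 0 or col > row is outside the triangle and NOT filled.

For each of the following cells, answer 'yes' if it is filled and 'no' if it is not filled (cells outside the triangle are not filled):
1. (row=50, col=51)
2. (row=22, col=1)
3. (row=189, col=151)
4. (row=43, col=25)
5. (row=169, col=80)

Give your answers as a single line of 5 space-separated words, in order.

(50,51): col outside [0, 50] -> not filled
(22,1): row=0b10110, col=0b1, row AND col = 0b0 = 0; 0 != 1 -> empty
(189,151): row=0b10111101, col=0b10010111, row AND col = 0b10010101 = 149; 149 != 151 -> empty
(43,25): row=0b101011, col=0b11001, row AND col = 0b1001 = 9; 9 != 25 -> empty
(169,80): row=0b10101001, col=0b1010000, row AND col = 0b0 = 0; 0 != 80 -> empty

Answer: no no no no no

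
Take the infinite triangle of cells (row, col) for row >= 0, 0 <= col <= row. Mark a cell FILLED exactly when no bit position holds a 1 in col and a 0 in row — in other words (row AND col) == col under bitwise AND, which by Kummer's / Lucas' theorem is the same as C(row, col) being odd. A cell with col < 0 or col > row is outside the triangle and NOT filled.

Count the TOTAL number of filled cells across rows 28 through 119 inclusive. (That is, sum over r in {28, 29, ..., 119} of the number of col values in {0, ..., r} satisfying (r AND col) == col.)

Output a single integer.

r28=11100 pc3: +8 =8
r29=11101 pc4: +16 =24
r30=11110 pc4: +16 =40
r31=11111 pc5: +32 =72
r32=100000 pc1: +2 =74
r33=100001 pc2: +4 =78
r34=100010 pc2: +4 =82
r35=100011 pc3: +8 =90
r36=100100 pc2: +4 =94
r37=100101 pc3: +8 =102
r38=100110 pc3: +8 =110
r39=100111 pc4: +16 =126
r40=101000 pc2: +4 =130
r41=101001 pc3: +8 =138
r42=101010 pc3: +8 =146
r43=101011 pc4: +16 =162
r44=101100 pc3: +8 =170
r45=101101 pc4: +16 =186
r46=101110 pc4: +16 =202
r47=101111 pc5: +32 =234
r48=110000 pc2: +4 =238
r49=110001 pc3: +8 =246
r50=110010 pc3: +8 =254
r51=110011 pc4: +16 =270
r52=110100 pc3: +8 =278
r53=110101 pc4: +16 =294
r54=110110 pc4: +16 =310
r55=110111 pc5: +32 =342
r56=111000 pc3: +8 =350
r57=111001 pc4: +16 =366
r58=111010 pc4: +16 =382
r59=111011 pc5: +32 =414
r60=111100 pc4: +16 =430
r61=111101 pc5: +32 =462
r62=111110 pc5: +32 =494
r63=111111 pc6: +64 =558
r64=1000000 pc1: +2 =560
r65=1000001 pc2: +4 =564
r66=1000010 pc2: +4 =568
r67=1000011 pc3: +8 =576
r68=1000100 pc2: +4 =580
r69=1000101 pc3: +8 =588
r70=1000110 pc3: +8 =596
r71=1000111 pc4: +16 =612
r72=1001000 pc2: +4 =616
r73=1001001 pc3: +8 =624
r74=1001010 pc3: +8 =632
r75=1001011 pc4: +16 =648
r76=1001100 pc3: +8 =656
r77=1001101 pc4: +16 =672
r78=1001110 pc4: +16 =688
r79=1001111 pc5: +32 =720
r80=1010000 pc2: +4 =724
r81=1010001 pc3: +8 =732
r82=1010010 pc3: +8 =740
r83=1010011 pc4: +16 =756
r84=1010100 pc3: +8 =764
r85=1010101 pc4: +16 =780
r86=1010110 pc4: +16 =796
r87=1010111 pc5: +32 =828
r88=1011000 pc3: +8 =836
r89=1011001 pc4: +16 =852
r90=1011010 pc4: +16 =868
r91=1011011 pc5: +32 =900
r92=1011100 pc4: +16 =916
r93=1011101 pc5: +32 =948
r94=1011110 pc5: +32 =980
r95=1011111 pc6: +64 =1044
r96=1100000 pc2: +4 =1048
r97=1100001 pc3: +8 =1056
r98=1100010 pc3: +8 =1064
r99=1100011 pc4: +16 =1080
r100=1100100 pc3: +8 =1088
r101=1100101 pc4: +16 =1104
r102=1100110 pc4: +16 =1120
r103=1100111 pc5: +32 =1152
r104=1101000 pc3: +8 =1160
r105=1101001 pc4: +16 =1176
r106=1101010 pc4: +16 =1192
r107=1101011 pc5: +32 =1224
r108=1101100 pc4: +16 =1240
r109=1101101 pc5: +32 =1272
r110=1101110 pc5: +32 =1304
r111=1101111 pc6: +64 =1368
r112=1110000 pc3: +8 =1376
r113=1110001 pc4: +16 =1392
r114=1110010 pc4: +16 =1408
r115=1110011 pc5: +32 =1440
r116=1110100 pc4: +16 =1456
r117=1110101 pc5: +32 =1488
r118=1110110 pc5: +32 =1520
r119=1110111 pc6: +64 =1584

Answer: 1584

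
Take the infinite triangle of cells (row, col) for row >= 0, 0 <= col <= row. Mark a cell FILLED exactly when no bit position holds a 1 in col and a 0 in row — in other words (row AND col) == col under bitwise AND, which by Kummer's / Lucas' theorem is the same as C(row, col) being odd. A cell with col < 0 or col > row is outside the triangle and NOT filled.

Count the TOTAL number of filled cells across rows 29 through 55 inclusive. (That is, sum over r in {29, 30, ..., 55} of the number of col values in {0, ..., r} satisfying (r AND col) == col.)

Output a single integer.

r29=11101 pc4: +16 =16
r30=11110 pc4: +16 =32
r31=11111 pc5: +32 =64
r32=100000 pc1: +2 =66
r33=100001 pc2: +4 =70
r34=100010 pc2: +4 =74
r35=100011 pc3: +8 =82
r36=100100 pc2: +4 =86
r37=100101 pc3: +8 =94
r38=100110 pc3: +8 =102
r39=100111 pc4: +16 =118
r40=101000 pc2: +4 =122
r41=101001 pc3: +8 =130
r42=101010 pc3: +8 =138
r43=101011 pc4: +16 =154
r44=101100 pc3: +8 =162
r45=101101 pc4: +16 =178
r46=101110 pc4: +16 =194
r47=101111 pc5: +32 =226
r48=110000 pc2: +4 =230
r49=110001 pc3: +8 =238
r50=110010 pc3: +8 =246
r51=110011 pc4: +16 =262
r52=110100 pc3: +8 =270
r53=110101 pc4: +16 =286
r54=110110 pc4: +16 =302
r55=110111 pc5: +32 =334

Answer: 334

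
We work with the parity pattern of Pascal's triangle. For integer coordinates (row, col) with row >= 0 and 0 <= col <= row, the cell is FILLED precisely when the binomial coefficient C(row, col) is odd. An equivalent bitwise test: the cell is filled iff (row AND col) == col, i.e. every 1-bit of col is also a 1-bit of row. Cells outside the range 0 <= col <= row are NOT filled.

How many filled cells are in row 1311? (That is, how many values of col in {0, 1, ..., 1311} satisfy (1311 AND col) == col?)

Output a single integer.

Answer: 128

Derivation:
1311 in binary = 10100011111
popcount(1311) = number of 1-bits in 10100011111 = 7
A col c satisfies (1311 AND c) == c iff every set bit of c is also set in 1311; each of the 7 set bits of 1311 can independently be on or off in c.
count = 2^7 = 128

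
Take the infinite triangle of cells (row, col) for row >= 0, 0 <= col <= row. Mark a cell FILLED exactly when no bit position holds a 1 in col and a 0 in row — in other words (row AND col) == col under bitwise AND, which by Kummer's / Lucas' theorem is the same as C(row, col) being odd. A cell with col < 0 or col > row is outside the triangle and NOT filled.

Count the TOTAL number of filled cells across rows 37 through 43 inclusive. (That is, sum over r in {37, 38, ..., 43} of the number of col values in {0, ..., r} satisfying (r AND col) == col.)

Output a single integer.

Answer: 68

Derivation:
r37=100101 pc3: +8 =8
r38=100110 pc3: +8 =16
r39=100111 pc4: +16 =32
r40=101000 pc2: +4 =36
r41=101001 pc3: +8 =44
r42=101010 pc3: +8 =52
r43=101011 pc4: +16 =68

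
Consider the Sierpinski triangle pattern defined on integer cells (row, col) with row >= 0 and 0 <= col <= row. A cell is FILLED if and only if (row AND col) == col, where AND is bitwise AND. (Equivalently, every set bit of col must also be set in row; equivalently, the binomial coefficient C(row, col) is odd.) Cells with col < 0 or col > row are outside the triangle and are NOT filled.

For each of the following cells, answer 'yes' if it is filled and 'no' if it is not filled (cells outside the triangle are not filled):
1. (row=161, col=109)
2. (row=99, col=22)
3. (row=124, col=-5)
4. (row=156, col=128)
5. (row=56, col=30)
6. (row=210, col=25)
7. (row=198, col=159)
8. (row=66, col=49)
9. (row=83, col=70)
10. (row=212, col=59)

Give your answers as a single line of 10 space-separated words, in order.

Answer: no no no yes no no no no no no

Derivation:
(161,109): row=0b10100001, col=0b1101101, row AND col = 0b100001 = 33; 33 != 109 -> empty
(99,22): row=0b1100011, col=0b10110, row AND col = 0b10 = 2; 2 != 22 -> empty
(124,-5): col outside [0, 124] -> not filled
(156,128): row=0b10011100, col=0b10000000, row AND col = 0b10000000 = 128; 128 == 128 -> filled
(56,30): row=0b111000, col=0b11110, row AND col = 0b11000 = 24; 24 != 30 -> empty
(210,25): row=0b11010010, col=0b11001, row AND col = 0b10000 = 16; 16 != 25 -> empty
(198,159): row=0b11000110, col=0b10011111, row AND col = 0b10000110 = 134; 134 != 159 -> empty
(66,49): row=0b1000010, col=0b110001, row AND col = 0b0 = 0; 0 != 49 -> empty
(83,70): row=0b1010011, col=0b1000110, row AND col = 0b1000010 = 66; 66 != 70 -> empty
(212,59): row=0b11010100, col=0b111011, row AND col = 0b10000 = 16; 16 != 59 -> empty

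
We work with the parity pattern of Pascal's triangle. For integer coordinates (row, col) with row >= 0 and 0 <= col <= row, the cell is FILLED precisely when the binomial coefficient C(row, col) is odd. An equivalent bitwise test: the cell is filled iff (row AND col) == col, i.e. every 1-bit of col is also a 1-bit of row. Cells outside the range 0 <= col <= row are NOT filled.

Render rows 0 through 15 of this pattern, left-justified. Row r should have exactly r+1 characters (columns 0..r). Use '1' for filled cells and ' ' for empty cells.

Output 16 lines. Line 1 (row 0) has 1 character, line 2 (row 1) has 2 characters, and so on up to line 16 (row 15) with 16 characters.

Answer: 1
11
1 1
1111
1   1
11  11
1 1 1 1
11111111
1       1
11      11
1 1     1 1
1111    1111
1   1   1   1
11  11  11  11
1 1 1 1 1 1 1 1
1111111111111111

Derivation:
r0=0: 1
r1=1: 11
r2=10: 1 1
r3=11: 1111
r4=100: 1   1
r5=101: 11  11
r6=110: 1 1 1 1
r7=111: 11111111
r8=1000: 1       1
r9=1001: 11      11
r10=1010: 1 1     1 1
r11=1011: 1111    1111
r12=1100: 1   1   1   1
r13=1101: 11  11  11  11
r14=1110: 1 1 1 1 1 1 1 1
r15=1111: 1111111111111111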